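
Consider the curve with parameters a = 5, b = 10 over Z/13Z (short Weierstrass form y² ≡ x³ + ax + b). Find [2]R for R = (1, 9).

tangent at (1, 9): λ = (3·1² + 5)/(2·9) ≡ 8/5. 5⁻¹ ≡ 8 (mod 13) since 5·8 = 40 ≡ 1, so λ ≡ 8·8 ≡ 12.
  x = λ² - 1 - 1 = 144 - 2 ≡ 12; y = λ·(1 - 12) - 9 ≡ 2. → (12, 2)

(12, 2)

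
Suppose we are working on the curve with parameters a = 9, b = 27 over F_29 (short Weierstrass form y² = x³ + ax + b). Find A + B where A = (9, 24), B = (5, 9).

(20, 0)

(9, 24) + (5, 9). λ = (9 - 24)/(5 - 9) ≡ 14/25 mod 29. 25⁻¹ ≡ 7 (mod 29), so λ ≡ 11.
  x = λ² - 9 - 5 = 121 - 14 ≡ 20; y = λ·(9 - 20) - 24 ≡ 0. → (20, 0)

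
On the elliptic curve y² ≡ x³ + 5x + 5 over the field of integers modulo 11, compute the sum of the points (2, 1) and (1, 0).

(2, 1) + (1, 0). λ = (0 - 1)/(1 - 2) ≡ 10/10 mod 11. 10⁻¹ ≡ 10 (mod 11), so λ ≡ 1.
  x = λ² - 2 - 1 = 1 - 3 ≡ 9; y = λ·(2 - 9) - 1 ≡ 3. → (9, 3)

(9, 3)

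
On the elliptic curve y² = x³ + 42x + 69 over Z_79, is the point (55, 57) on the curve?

yes

y² = 57² ≡ 10; x³ + 42x + 69 = 168754 ≡ 10 (mod 79). 10 = 10.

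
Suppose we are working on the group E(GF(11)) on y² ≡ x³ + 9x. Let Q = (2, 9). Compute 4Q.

Repeated addition: build up to 4Q.
2Q: tangent at (2, 9): λ = (3·2² + 9)/(2·9) ≡ 10/7. 7⁻¹ ≡ 8 (mod 11), so λ ≡ 10·8 ≡ 3.
  x = λ² - 2 - 2 = 9 - 4 ≡ 5; y = λ·(2 - 5) - 9 ≡ 4. → (5, 4)
3Q: (5, 4) + (2, 9). λ = (9 - 4)/(2 - 5) ≡ 5/8 mod 11. 8⁻¹ ≡ 7 (mod 11), so λ ≡ 2.
  x = λ² - 5 - 2 = 4 - 7 ≡ 8; y = λ·(5 - 8) - 4 ≡ 1. → (8, 1)
4Q: (8, 1) + (2, 9). λ = (9 - 1)/(2 - 8) ≡ 8/5 mod 11. 5⁻¹ ≡ 9 (mod 11), so λ ≡ 6.
  x = λ² - 8 - 2 = 36 - 10 ≡ 4; y = λ·(8 - 4) - 1 ≡ 1. → (4, 1)

(4, 1)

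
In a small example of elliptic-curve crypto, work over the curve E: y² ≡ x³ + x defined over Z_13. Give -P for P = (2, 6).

(2, 7)

-(2, 6) = (2, -6 mod 13) = (2, 7).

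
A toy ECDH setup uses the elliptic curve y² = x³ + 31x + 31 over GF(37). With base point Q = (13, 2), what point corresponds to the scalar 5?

(3, 22)

Double-and-add on 5 = (101)₂. Start with Q = (13, 2) for the leading 1-bit.
double: tangent at (13, 2): λ = (3·13² + 31)/(2·2) ≡ 20/4. 4⁻¹ ≡ 28 (mod 37) since 4·28 = 112 ≡ 1, so λ ≡ 20·28 ≡ 5.
  x = λ² - 13 - 13 = 25 - 26 ≡ 36; y = λ·(13 - 36) - 2 ≡ 31. → (36, 31)
double: tangent at (36, 31): λ = (3·36² + 31)/(2·31) ≡ 34/25. 25⁻¹ ≡ 3 (mod 37) since 25·3 = 75 ≡ 1, so λ ≡ 34·3 ≡ 28.
  x = λ² - 36 - 36 = 784 - 72 ≡ 9; y = λ·(36 - 9) - 31 ≡ 22. → (9, 22)
add Q: (9, 22) + (13, 2). λ = (2 - 22)/(13 - 9) ≡ 17/4 mod 37. 4⁻¹ ≡ 28 (mod 37), so λ ≡ 32.
  x = λ² - 9 - 13 = 1024 - 22 ≡ 3; y = λ·(9 - 3) - 22 ≡ 22. → (3, 22)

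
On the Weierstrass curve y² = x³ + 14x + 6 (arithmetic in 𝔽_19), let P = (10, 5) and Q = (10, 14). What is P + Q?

The two points share x = 10 and their y-coordinates satisfy 5 + 14 ≡ 0 (mod 19), so they are inverses. Their sum is 𝒪.

O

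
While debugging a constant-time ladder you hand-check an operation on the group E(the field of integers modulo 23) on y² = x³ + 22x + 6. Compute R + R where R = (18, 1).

(22, 12)

tangent at (18, 1): λ = (3·18² + 22)/(2·1) ≡ 5/2. 2⁻¹ ≡ 12 (mod 23) since 2·12 = 24 ≡ 1, so λ ≡ 5·12 ≡ 14.
  x = λ² - 18 - 18 = 196 - 36 ≡ 22; y = λ·(18 - 22) - 1 ≡ 12. → (22, 12)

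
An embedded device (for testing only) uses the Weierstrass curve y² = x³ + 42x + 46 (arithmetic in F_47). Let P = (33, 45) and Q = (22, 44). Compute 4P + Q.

(19, 29)

First 4P:
Repeated addition: build up to 4P.
2P: tangent at (33, 45): λ = (3·33² + 42)/(2·45) ≡ 19/43. 43⁻¹ ≡ 35 (mod 47), so λ ≡ 19·35 ≡ 7.
  x = λ² - 33 - 33 = 49 - 66 ≡ 30; y = λ·(33 - 30) - 45 ≡ 23. → (30, 23)
3P: (30, 23) + (33, 45). λ = (45 - 23)/(33 - 30) ≡ 22/3 mod 47. 3⁻¹ ≡ 16 (mod 47), so λ ≡ 23.
  x = λ² - 30 - 33 = 529 - 63 ≡ 43; y = λ·(30 - 43) - 23 ≡ 7. → (43, 7)
4P: (43, 7) + (33, 45). λ = (45 - 7)/(33 - 43) ≡ 38/37 mod 47. 37⁻¹ ≡ 14 (mod 47) since 37·14 = 518 ≡ 1, so λ ≡ 15.
  x = λ² - 43 - 33 = 225 - 76 ≡ 8; y = λ·(43 - 8) - 7 ≡ 1. → (8, 1)
4P = (8, 1).
Finally 4P + Q:
(8, 1) + (22, 44). λ = (44 - 1)/(22 - 8) ≡ 43/14 mod 47. 14⁻¹ ≡ 37 (mod 47), so λ ≡ 40.
  x = λ² - 8 - 22 = 1600 - 30 ≡ 19; y = λ·(8 - 19) - 1 ≡ 29. → (19, 29)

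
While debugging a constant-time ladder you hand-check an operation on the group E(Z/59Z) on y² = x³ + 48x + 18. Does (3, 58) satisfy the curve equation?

no

y² = 58² ≡ 1; x³ + 48x + 18 = 189 ≡ 12 (mod 59). 1 ≠ 12.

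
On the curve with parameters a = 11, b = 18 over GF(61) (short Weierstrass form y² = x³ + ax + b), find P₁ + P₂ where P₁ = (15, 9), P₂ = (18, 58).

(44, 46)

(15, 9) + (18, 58). λ = (58 - 9)/(18 - 15) ≡ 49/3 mod 61. 3⁻¹ ≡ 41 (mod 61), so λ ≡ 57.
  x = λ² - 15 - 18 = 3249 - 33 ≡ 44; y = λ·(15 - 44) - 9 ≡ 46. → (44, 46)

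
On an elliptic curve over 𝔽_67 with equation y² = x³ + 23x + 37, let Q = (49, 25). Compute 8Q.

Repeated addition: build up to 8Q.
2Q: tangent at (49, 25): λ = (3·49² + 23)/(2·25) ≡ 57/50. 50⁻¹ ≡ 63 (mod 67) since 50·63 = 3150 ≡ 1, so λ ≡ 57·63 ≡ 40.
  x = λ² - 49 - 49 = 1600 - 98 ≡ 28; y = λ·(49 - 28) - 25 ≡ 11. → (28, 11)
3Q: (28, 11) + (49, 25). λ = (25 - 11)/(49 - 28) ≡ 14/21 mod 67. 21⁻¹ ≡ 16 (mod 67), so λ ≡ 23.
  x = λ² - 28 - 49 = 529 - 77 ≡ 50; y = λ·(28 - 50) - 11 ≡ 19. → (50, 19)
4Q: (50, 19) + (49, 25). λ = (25 - 19)/(49 - 50) ≡ 6/66 mod 67. 66⁻¹ ≡ 66 (mod 67), so λ ≡ 61.
  x = λ² - 50 - 49 = 3721 - 99 ≡ 4; y = λ·(50 - 4) - 19 ≡ 40. → (4, 40)
5Q: (4, 40) + (49, 25). λ = (25 - 40)/(49 - 4) ≡ 52/45 mod 67. 45⁻¹ ≡ 3 (mod 67), so λ ≡ 22.
  x = λ² - 4 - 49 = 484 - 53 ≡ 29; y = λ·(4 - 29) - 40 ≡ 13. → (29, 13)
6Q: (29, 13) + (49, 25). λ = (25 - 13)/(49 - 29) ≡ 12/20 mod 67. 20⁻¹ ≡ 57 (mod 67) since 20·57 = 1140 ≡ 1, so λ ≡ 14.
  x = λ² - 29 - 49 = 196 - 78 ≡ 51; y = λ·(29 - 51) - 13 ≡ 14. → (51, 14)
7Q: (51, 14) + (49, 25). λ = (25 - 14)/(49 - 51) ≡ 11/65 mod 67. 65⁻¹ ≡ 33 (mod 67), so λ ≡ 28.
  x = λ² - 51 - 49 = 784 - 100 ≡ 14; y = λ·(51 - 14) - 14 ≡ 17. → (14, 17)
8Q: (14, 17) + (49, 25). λ = (25 - 17)/(49 - 14) ≡ 8/35 mod 67. 35⁻¹ ≡ 23 (mod 67), so λ ≡ 50.
  x = λ² - 14 - 49 = 2500 - 63 ≡ 25; y = λ·(14 - 25) - 17 ≡ 36. → (25, 36)

(25, 36)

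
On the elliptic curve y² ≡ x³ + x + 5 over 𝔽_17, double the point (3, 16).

tangent at (3, 16): λ = (3·3² + 1)/(2·16) ≡ 11/15. 15⁻¹ ≡ 8 (mod 17) since 15·8 = 120 ≡ 1, so λ ≡ 11·8 ≡ 3.
  x = λ² - 3 - 3 = 9 - 6 ≡ 3; y = λ·(3 - 3) - 16 ≡ 1. → (3, 1)

(3, 1)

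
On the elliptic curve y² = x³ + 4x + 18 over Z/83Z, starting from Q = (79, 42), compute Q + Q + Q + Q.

Repeated addition: build up to 4Q.
2Q: tangent at (79, 42): λ = (3·79² + 4)/(2·42) ≡ 52/1. 1⁻¹ ≡ 1 (mod 83), so λ ≡ 52·1 ≡ 52.
  x = λ² - 79 - 79 = 2704 - 158 ≡ 56; y = λ·(79 - 56) - 42 ≡ 75. → (56, 75)
3Q: (56, 75) + (79, 42). λ = (42 - 75)/(79 - 56) ≡ 50/23 mod 83. 23⁻¹ ≡ 65 (mod 83), so λ ≡ 13.
  x = λ² - 56 - 79 = 169 - 135 ≡ 34; y = λ·(56 - 34) - 75 ≡ 45. → (34, 45)
4Q: (34, 45) + (79, 42). λ = (42 - 45)/(79 - 34) ≡ 80/45 mod 83. 45⁻¹ ≡ 24 (mod 83), so λ ≡ 11.
  x = λ² - 34 - 79 = 121 - 113 ≡ 8; y = λ·(34 - 8) - 45 ≡ 75. → (8, 75)

(8, 75)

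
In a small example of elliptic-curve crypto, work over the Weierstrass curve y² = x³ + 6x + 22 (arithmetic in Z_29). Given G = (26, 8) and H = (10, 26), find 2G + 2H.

First 2G:
Repeated addition: build up to 2G.
2G: tangent at (26, 8): λ = (3·26² + 6)/(2·8) ≡ 4/16. 16⁻¹ ≡ 20 (mod 29) since 16·20 = 320 ≡ 1, so λ ≡ 4·20 ≡ 22.
  x = λ² - 26 - 26 = 484 - 52 ≡ 26; y = λ·(26 - 26) - 8 ≡ 21. → (26, 21)
2G = (26, 21).
Next 2H:
Repeated addition: build up to 2H.
2H: tangent at (10, 26): λ = (3·10² + 6)/(2·26) ≡ 16/23. 23⁻¹ ≡ 24 (mod 29) since 23·24 = 552 ≡ 1, so λ ≡ 16·24 ≡ 7.
  x = λ² - 10 - 10 = 49 - 20 ≡ 0; y = λ·(10 - 0) - 26 ≡ 15. → (0, 15)
2H = (0, 15).
Finally 2G + 2H:
(26, 21) + (0, 15). λ = (15 - 21)/(0 - 26) ≡ 23/3 mod 29. 3⁻¹ ≡ 10 (mod 29), so λ ≡ 27.
  x = λ² - 26 - 0 = 729 - 26 ≡ 7; y = λ·(26 - 7) - 21 ≡ 28. → (7, 28)

(7, 28)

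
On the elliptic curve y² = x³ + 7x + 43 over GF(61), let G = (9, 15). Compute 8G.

Repeated addition: build up to 8G.
2G: tangent at (9, 15): λ = (3·9² + 7)/(2·15) ≡ 6/30. 30⁻¹ ≡ 59 (mod 61) since 30·59 = 1770 ≡ 1, so λ ≡ 6·59 ≡ 49.
  x = λ² - 9 - 9 = 2401 - 18 ≡ 4; y = λ·(9 - 4) - 15 ≡ 47. → (4, 47)
3G: (4, 47) + (9, 15). λ = (15 - 47)/(9 - 4) ≡ 29/5 mod 61. 5⁻¹ ≡ 49 (mod 61), so λ ≡ 18.
  x = λ² - 4 - 9 = 324 - 13 ≡ 6; y = λ·(4 - 6) - 47 ≡ 39. → (6, 39)
4G: (6, 39) + (9, 15). λ = (15 - 39)/(9 - 6) ≡ 37/3 mod 61. 3⁻¹ ≡ 41 (mod 61) since 3·41 = 123 ≡ 1, so λ ≡ 53.
  x = λ² - 6 - 9 = 2809 - 15 ≡ 49; y = λ·(6 - 49) - 39 ≡ 0. → (49, 0)
5G: (49, 0) + (9, 15). λ = (15 - 0)/(9 - 49) ≡ 15/21 mod 61. 21⁻¹ ≡ 32 (mod 61) since 21·32 = 672 ≡ 1, so λ ≡ 53.
  x = λ² - 49 - 9 = 2809 - 58 ≡ 6; y = λ·(49 - 6) - 0 ≡ 22. → (6, 22)
6G: (6, 22) + (9, 15). λ = (15 - 22)/(9 - 6) ≡ 54/3 mod 61. 3⁻¹ ≡ 41 (mod 61), so λ ≡ 18.
  x = λ² - 6 - 9 = 324 - 15 ≡ 4; y = λ·(6 - 4) - 22 ≡ 14. → (4, 14)
7G: (4, 14) + (9, 15). λ = (15 - 14)/(9 - 4) ≡ 1/5 mod 61. 5⁻¹ ≡ 49 (mod 61) since 5·49 = 245 ≡ 1, so λ ≡ 49.
  x = λ² - 4 - 9 = 2401 - 13 ≡ 9; y = λ·(4 - 9) - 14 ≡ 46. → (9, 46)
8G: (9, 46) + (9, 15): same x and y₁ ≡ -y₂, so the sum is O.

O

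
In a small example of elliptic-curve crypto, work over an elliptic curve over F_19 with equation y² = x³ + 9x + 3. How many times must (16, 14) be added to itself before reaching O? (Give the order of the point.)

2P: tangent at (16, 14): λ = (3·16² + 9)/(2·14) ≡ 17/9. 9⁻¹ ≡ 17 (mod 19), so λ ≡ 17·17 ≡ 4.
  x = λ² - 16 - 16 = 16 - 32 ≡ 3; y = λ·(16 - 3) - 14 ≡ 0. → (3, 0)
3P: (3, 0) + (16, 14). λ = (14 - 0)/(16 - 3) ≡ 14/13 mod 19. 13⁻¹ ≡ 3 (mod 19), so λ ≡ 4.
  x = λ² - 3 - 16 = 16 - 19 ≡ 16; y = λ·(3 - 16) - 0 ≡ 5. → (16, 5)
4P: (16, 5) + (16, 14): same x and y₁ ≡ -y₂, so the sum is O.
4P = O, so the order is 4.

4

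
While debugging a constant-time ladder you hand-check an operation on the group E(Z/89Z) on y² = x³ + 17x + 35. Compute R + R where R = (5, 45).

tangent at (5, 45): λ = (3·5² + 17)/(2·45) ≡ 3/1. 1⁻¹ ≡ 1 (mod 89), so λ ≡ 3·1 ≡ 3.
  x = λ² - 5 - 5 = 9 - 10 ≡ 88; y = λ·(5 - 88) - 45 ≡ 62. → (88, 62)

(88, 62)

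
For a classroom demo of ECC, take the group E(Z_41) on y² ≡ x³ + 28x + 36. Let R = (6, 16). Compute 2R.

tangent at (6, 16): λ = (3·6² + 28)/(2·16) ≡ 13/32. 32⁻¹ ≡ 9 (mod 41), so λ ≡ 13·9 ≡ 35.
  x = λ² - 6 - 6 = 1225 - 12 ≡ 24; y = λ·(6 - 24) - 16 ≡ 10. → (24, 10)

(24, 10)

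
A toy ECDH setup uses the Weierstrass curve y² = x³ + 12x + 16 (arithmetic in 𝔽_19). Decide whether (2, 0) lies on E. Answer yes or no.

no

y² = 0² ≡ 0; x³ + 12x + 16 = 48 ≡ 10 (mod 19). 0 ≠ 10.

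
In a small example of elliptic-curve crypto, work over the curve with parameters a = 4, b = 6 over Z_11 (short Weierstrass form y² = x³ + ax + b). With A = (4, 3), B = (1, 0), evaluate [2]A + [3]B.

(9, 1)

First 2A:
Repeated addition: build up to 2A.
2A: tangent at (4, 3): λ = (3·4² + 4)/(2·3) ≡ 8/6. 6⁻¹ ≡ 2 (mod 11), so λ ≡ 8·2 ≡ 5.
  x = λ² - 4 - 4 = 25 - 8 ≡ 6; y = λ·(4 - 6) - 3 ≡ 9. → (6, 9)
2A = (6, 9).
Next 3B:
Repeated addition: build up to 3B.
2B: (1, 0) + (1, 0): same x and y₁ ≡ -y₂, so the sum is ∞.
3B: ∞ + (1, 0) = (1, 0) (identity).
3B = (1, 0).
Finally 2A + 3B:
(6, 9) + (1, 0). λ = (0 - 9)/(1 - 6) ≡ 2/6 mod 11. 6⁻¹ ≡ 2 (mod 11), so λ ≡ 4.
  x = λ² - 6 - 1 = 16 - 7 ≡ 9; y = λ·(6 - 9) - 9 ≡ 1. → (9, 1)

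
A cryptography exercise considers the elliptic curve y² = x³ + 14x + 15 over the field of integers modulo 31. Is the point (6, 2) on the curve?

no

y² = 2² ≡ 4; x³ + 14x + 15 = 315 ≡ 5 (mod 31). 4 ≠ 5.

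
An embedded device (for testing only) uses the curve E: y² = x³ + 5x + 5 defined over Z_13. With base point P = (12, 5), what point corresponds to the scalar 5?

Repeated addition: build up to 5P.
2P: tangent at (12, 5): λ = (3·12² + 5)/(2·5) ≡ 8/10. 10⁻¹ ≡ 4 (mod 13) since 10·4 = 40 ≡ 1, so λ ≡ 8·4 ≡ 6.
  x = λ² - 12 - 12 = 36 - 24 ≡ 12; y = λ·(12 - 12) - 5 ≡ 8. → (12, 8)
3P: (12, 8) + (12, 5): same x and y₁ ≡ -y₂, so the sum is 𝒪.
4P: 𝒪 + (12, 5) = (12, 5) (identity).
5P: tangent at (12, 5): λ = (3·12² + 5)/(2·5) ≡ 8/10. 10⁻¹ ≡ 4 (mod 13), so λ ≡ 8·4 ≡ 6.
  x = λ² - 12 - 12 = 36 - 24 ≡ 12; y = λ·(12 - 12) - 5 ≡ 8. → (12, 8)

(12, 8)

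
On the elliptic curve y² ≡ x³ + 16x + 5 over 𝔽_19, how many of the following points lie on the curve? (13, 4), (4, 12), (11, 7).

2

(13, 4): 4² ≡ 16, rhs ≡ 16 → on.
(4, 12): 12² ≡ 11, rhs ≡ 0 → off.
(11, 7): 7² ≡ 11, rhs ≡ 11 → on.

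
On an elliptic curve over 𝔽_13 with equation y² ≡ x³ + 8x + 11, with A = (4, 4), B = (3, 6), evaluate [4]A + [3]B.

First 4A:
Double-and-add on 4 = (100)₂. Start with A = (4, 4) for the leading 1-bit.
double: tangent at (4, 4): λ = (3·4² + 8)/(2·4) ≡ 4/8. 8⁻¹ ≡ 5 (mod 13), so λ ≡ 4·5 ≡ 7.
  x = λ² - 4 - 4 = 49 - 8 ≡ 2; y = λ·(4 - 2) - 4 ≡ 10. → (2, 10)
double: tangent at (2, 10): λ = (3·2² + 8)/(2·10) ≡ 7/7. 7⁻¹ ≡ 2 (mod 13) since 7·2 = 14 ≡ 1, so λ ≡ 7·2 ≡ 1.
  x = λ² - 2 - 2 = 1 - 4 ≡ 10; y = λ·(2 - 10) - 10 ≡ 8. → (10, 8)
4A = (10, 8).
Next 3B:
Repeated addition: build up to 3B.
2B: tangent at (3, 6): λ = (3·3² + 8)/(2·6) ≡ 9/12. 12⁻¹ ≡ 12 (mod 13) since 12·12 = 144 ≡ 1, so λ ≡ 9·12 ≡ 4.
  x = λ² - 3 - 3 = 16 - 6 ≡ 10; y = λ·(3 - 10) - 6 ≡ 5. → (10, 5)
3B: (10, 5) + (3, 6). λ = (6 - 5)/(3 - 10) ≡ 1/6 mod 13. 6⁻¹ ≡ 11 (mod 13) since 6·11 = 66 ≡ 1, so λ ≡ 11.
  x = λ² - 10 - 3 = 121 - 13 ≡ 4; y = λ·(10 - 4) - 5 ≡ 9. → (4, 9)
3B = (4, 9).
Finally 4A + 3B:
(10, 8) + (4, 9). λ = (9 - 8)/(4 - 10) ≡ 1/7 mod 13. 7⁻¹ ≡ 2 (mod 13) since 7·2 = 14 ≡ 1, so λ ≡ 2.
  x = λ² - 10 - 4 = 4 - 14 ≡ 3; y = λ·(10 - 3) - 8 ≡ 6. → (3, 6)

(3, 6)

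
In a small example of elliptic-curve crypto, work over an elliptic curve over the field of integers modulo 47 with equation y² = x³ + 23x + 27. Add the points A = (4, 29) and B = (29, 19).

(4, 29) + (29, 19). λ = (19 - 29)/(29 - 4) ≡ 37/25 mod 47. 25⁻¹ ≡ 32 (mod 47), so λ ≡ 9.
  x = λ² - 4 - 29 = 81 - 33 ≡ 1; y = λ·(4 - 1) - 29 ≡ 45. → (1, 45)

(1, 45)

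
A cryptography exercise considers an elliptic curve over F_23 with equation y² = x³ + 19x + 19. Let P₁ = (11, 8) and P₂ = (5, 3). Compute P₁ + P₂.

(11, 8) + (5, 3). λ = (3 - 8)/(5 - 11) ≡ 18/17 mod 23. 17⁻¹ ≡ 19 (mod 23), so λ ≡ 20.
  x = λ² - 11 - 5 = 400 - 16 ≡ 16; y = λ·(11 - 16) - 8 ≡ 7. → (16, 7)

(16, 7)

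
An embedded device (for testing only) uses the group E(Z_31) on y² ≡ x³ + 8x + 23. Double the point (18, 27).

(5, 8)

tangent at (18, 27): λ = (3·18² + 8)/(2·27) ≡ 19/23. 23⁻¹ ≡ 27 (mod 31), so λ ≡ 19·27 ≡ 17.
  x = λ² - 18 - 18 = 289 - 36 ≡ 5; y = λ·(18 - 5) - 27 ≡ 8. → (5, 8)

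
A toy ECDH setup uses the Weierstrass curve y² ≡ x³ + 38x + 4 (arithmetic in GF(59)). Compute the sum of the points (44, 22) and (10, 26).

(24, 52)

(44, 22) + (10, 26). λ = (26 - 22)/(10 - 44) ≡ 4/25 mod 59. 25⁻¹ ≡ 26 (mod 59), so λ ≡ 45.
  x = λ² - 44 - 10 = 2025 - 54 ≡ 24; y = λ·(44 - 24) - 22 ≡ 52. → (24, 52)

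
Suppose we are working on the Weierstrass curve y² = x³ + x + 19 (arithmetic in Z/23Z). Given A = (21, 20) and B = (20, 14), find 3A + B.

(4, 15)

First 3A:
Repeated addition: build up to 3A.
2A: tangent at (21, 20): λ = (3·21² + 1)/(2·20) ≡ 13/17. 17⁻¹ ≡ 19 (mod 23), so λ ≡ 13·19 ≡ 17.
  x = λ² - 21 - 21 = 289 - 42 ≡ 17; y = λ·(21 - 17) - 20 ≡ 2. → (17, 2)
3A: (17, 2) + (21, 20). λ = (20 - 2)/(21 - 17) ≡ 18/4 mod 23. 4⁻¹ ≡ 6 (mod 23), so λ ≡ 16.
  x = λ² - 17 - 21 = 256 - 38 ≡ 11; y = λ·(17 - 11) - 2 ≡ 2. → (11, 2)
3A = (11, 2).
Finally 3A + B:
(11, 2) + (20, 14). λ = (14 - 2)/(20 - 11) ≡ 12/9 mod 23. 9⁻¹ ≡ 18 (mod 23), so λ ≡ 9.
  x = λ² - 11 - 20 = 81 - 31 ≡ 4; y = λ·(11 - 4) - 2 ≡ 15. → (4, 15)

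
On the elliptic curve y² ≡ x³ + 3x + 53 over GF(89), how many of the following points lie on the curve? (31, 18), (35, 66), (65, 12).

0

(31, 18): 18² ≡ 57, rhs ≡ 33 → off.
(35, 66): 66² ≡ 84, rhs ≡ 46 → off.
(65, 12): 12² ≡ 55, rhs ≡ 41 → off.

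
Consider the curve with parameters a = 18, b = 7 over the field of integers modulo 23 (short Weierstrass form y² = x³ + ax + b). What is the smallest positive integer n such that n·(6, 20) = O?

11

2P: tangent at (6, 20): λ = (3·6² + 18)/(2·20) ≡ 11/17. 17⁻¹ ≡ 19 (mod 23), so λ ≡ 11·19 ≡ 2.
  x = λ² - 6 - 6 = 4 - 12 ≡ 15; y = λ·(6 - 15) - 20 ≡ 8. → (15, 8)
3P: (15, 8) + (6, 20). λ = (20 - 8)/(6 - 15) ≡ 12/14 mod 23. 14⁻¹ ≡ 5 (mod 23), so λ ≡ 14.
  x = λ² - 15 - 6 = 196 - 21 ≡ 14; y = λ·(15 - 14) - 8 ≡ 6. → (14, 6)
4P: (14, 6) + (6, 20). λ = (20 - 6)/(6 - 14) ≡ 14/15 mod 23. 15⁻¹ ≡ 20 (mod 23), so λ ≡ 4.
  x = λ² - 14 - 6 = 16 - 20 ≡ 19; y = λ·(14 - 19) - 6 ≡ 20. → (19, 20)
5P: (19, 20) + (6, 20). λ = (20 - 20)/(6 - 19) ≡ 0/10 mod 23. 10⁻¹ ≡ 7 (mod 23), so λ ≡ 0.
  x = λ² - 19 - 6 = 0 - 25 ≡ 21; y = λ·(19 - 21) - 20 ≡ 3. → (21, 3)
6P: (21, 3) + (6, 20). λ = (20 - 3)/(6 - 21) ≡ 17/8 mod 23. 8⁻¹ ≡ 3 (mod 23) since 8·3 = 24 ≡ 1, so λ ≡ 5.
  x = λ² - 21 - 6 = 25 - 27 ≡ 21; y = λ·(21 - 21) - 3 ≡ 20. → (21, 20)
7P: (21, 20) + (6, 20). λ = (20 - 20)/(6 - 21) ≡ 0/8 mod 23. 8⁻¹ ≡ 3 (mod 23), so λ ≡ 0.
  x = λ² - 21 - 6 = 0 - 27 ≡ 19; y = λ·(21 - 19) - 20 ≡ 3. → (19, 3)
8P: (19, 3) + (6, 20). λ = (20 - 3)/(6 - 19) ≡ 17/10 mod 23. 10⁻¹ ≡ 7 (mod 23), so λ ≡ 4.
  x = λ² - 19 - 6 = 16 - 25 ≡ 14; y = λ·(19 - 14) - 3 ≡ 17. → (14, 17)
9P: (14, 17) + (6, 20). λ = (20 - 17)/(6 - 14) ≡ 3/15 mod 23. 15⁻¹ ≡ 20 (mod 23), so λ ≡ 14.
  x = λ² - 14 - 6 = 196 - 20 ≡ 15; y = λ·(14 - 15) - 17 ≡ 15. → (15, 15)
10P: (15, 15) + (6, 20). λ = (20 - 15)/(6 - 15) ≡ 5/14 mod 23. 14⁻¹ ≡ 5 (mod 23), so λ ≡ 2.
  x = λ² - 15 - 6 = 4 - 21 ≡ 6; y = λ·(15 - 6) - 15 ≡ 3. → (6, 3)
11P: (6, 3) + (6, 20): same x and y₁ ≡ -y₂, so the sum is O.
11P = O, so the order is 11.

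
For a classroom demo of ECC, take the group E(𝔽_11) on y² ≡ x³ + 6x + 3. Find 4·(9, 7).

Write Q = (9, 7).
Double-and-add on 4 = (100)₂. Start with Q = (9, 7) for the leading 1-bit.
double: tangent at (9, 7): λ = (3·9² + 6)/(2·7) ≡ 7/3. 3⁻¹ ≡ 4 (mod 11) since 3·4 = 12 ≡ 1, so λ ≡ 7·4 ≡ 6.
  x = λ² - 9 - 9 = 36 - 18 ≡ 7; y = λ·(9 - 7) - 7 ≡ 5. → (7, 5)
double: tangent at (7, 5): λ = (3·7² + 6)/(2·5) ≡ 10/10. 10⁻¹ ≡ 10 (mod 11) since 10·10 = 100 ≡ 1, so λ ≡ 10·10 ≡ 1.
  x = λ² - 7 - 7 = 1 - 14 ≡ 9; y = λ·(7 - 9) - 5 ≡ 4. → (9, 4)

(9, 4)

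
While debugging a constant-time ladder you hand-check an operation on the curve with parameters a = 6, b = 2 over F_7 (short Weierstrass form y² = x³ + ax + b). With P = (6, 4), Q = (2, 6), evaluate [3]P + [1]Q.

First 3P:
Repeated addition: build up to 3P.
2P: tangent at (6, 4): λ = (3·6² + 6)/(2·4) ≡ 2/1. 1⁻¹ ≡ 1 (mod 7) since 1·1 = 1 ≡ 1, so λ ≡ 2·1 ≡ 2.
  x = λ² - 6 - 6 = 4 - 12 ≡ 6; y = λ·(6 - 6) - 4 ≡ 3. → (6, 3)
3P: (6, 3) + (6, 4): same x and y₁ ≡ -y₂, so the sum is O.
3P = O.
Finally 3P + Q:
O + (2, 6) = (2, 6) (identity).

(2, 6)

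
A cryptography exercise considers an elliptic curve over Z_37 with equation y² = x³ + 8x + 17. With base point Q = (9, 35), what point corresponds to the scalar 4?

Repeated addition: build up to 4Q.
2Q: tangent at (9, 35): λ = (3·9² + 8)/(2·35) ≡ 29/33. 33⁻¹ ≡ 9 (mod 37) since 33·9 = 297 ≡ 1, so λ ≡ 29·9 ≡ 2.
  x = λ² - 9 - 9 = 4 - 18 ≡ 23; y = λ·(9 - 23) - 35 ≡ 11. → (23, 11)
3Q: (23, 11) + (9, 35). λ = (35 - 11)/(9 - 23) ≡ 24/23 mod 37. 23⁻¹ ≡ 29 (mod 37), so λ ≡ 30.
  x = λ² - 23 - 9 = 900 - 32 ≡ 17; y = λ·(23 - 17) - 11 ≡ 21. → (17, 21)
4Q: (17, 21) + (9, 35). λ = (35 - 21)/(9 - 17) ≡ 14/29 mod 37. 29⁻¹ ≡ 23 (mod 37), so λ ≡ 26.
  x = λ² - 17 - 9 = 676 - 26 ≡ 21; y = λ·(17 - 21) - 21 ≡ 23. → (21, 23)

(21, 23)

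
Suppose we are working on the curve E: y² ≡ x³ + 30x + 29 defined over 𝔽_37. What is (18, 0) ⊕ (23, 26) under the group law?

(18, 0) + (23, 26). λ = (26 - 0)/(23 - 18) ≡ 26/5 mod 37. 5⁻¹ ≡ 15 (mod 37) since 5·15 = 75 ≡ 1, so λ ≡ 20.
  x = λ² - 18 - 23 = 400 - 41 ≡ 26; y = λ·(18 - 26) - 0 ≡ 25. → (26, 25)

(26, 25)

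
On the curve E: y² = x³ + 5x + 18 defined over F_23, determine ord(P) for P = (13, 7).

2P: tangent at (13, 7): λ = (3·13² + 5)/(2·7) ≡ 6/14. 14⁻¹ ≡ 5 (mod 23), so λ ≡ 6·5 ≡ 7.
  x = λ² - 13 - 13 = 49 - 26 ≡ 0; y = λ·(13 - 0) - 7 ≡ 15. → (0, 15)
3P: (0, 15) + (13, 7). λ = (7 - 15)/(13 - 0) ≡ 15/13 mod 23. 13⁻¹ ≡ 16 (mod 23) since 13·16 = 208 ≡ 1, so λ ≡ 10.
  x = λ² - 0 - 13 = 100 - 13 ≡ 18; y = λ·(0 - 18) - 15 ≡ 12. → (18, 12)
4P: (18, 12) + (13, 7). λ = (7 - 12)/(13 - 18) ≡ 18/18 mod 23. 18⁻¹ ≡ 9 (mod 23), so λ ≡ 1.
  x = λ² - 18 - 13 = 1 - 31 ≡ 16; y = λ·(18 - 16) - 12 ≡ 13. → (16, 13)
5P: (16, 13) + (13, 7). λ = (7 - 13)/(13 - 16) ≡ 17/20 mod 23. 20⁻¹ ≡ 15 (mod 23), so λ ≡ 2.
  x = λ² - 16 - 13 = 4 - 29 ≡ 21; y = λ·(16 - 21) - 13 ≡ 0. → (21, 0)
6P: (21, 0) + (13, 7). λ = (7 - 0)/(13 - 21) ≡ 7/15 mod 23. 15⁻¹ ≡ 20 (mod 23) since 15·20 = 300 ≡ 1, so λ ≡ 2.
  x = λ² - 21 - 13 = 4 - 34 ≡ 16; y = λ·(21 - 16) - 0 ≡ 10. → (16, 10)
7P: (16, 10) + (13, 7). λ = (7 - 10)/(13 - 16) ≡ 20/20 mod 23. 20⁻¹ ≡ 15 (mod 23) since 20·15 = 300 ≡ 1, so λ ≡ 1.
  x = λ² - 16 - 13 = 1 - 29 ≡ 18; y = λ·(16 - 18) - 10 ≡ 11. → (18, 11)
8P: (18, 11) + (13, 7). λ = (7 - 11)/(13 - 18) ≡ 19/18 mod 23. 18⁻¹ ≡ 9 (mod 23), so λ ≡ 10.
  x = λ² - 18 - 13 = 100 - 31 ≡ 0; y = λ·(18 - 0) - 11 ≡ 8. → (0, 8)
9P: (0, 8) + (13, 7). λ = (7 - 8)/(13 - 0) ≡ 22/13 mod 23. 13⁻¹ ≡ 16 (mod 23) since 13·16 = 208 ≡ 1, so λ ≡ 7.
  x = λ² - 0 - 13 = 49 - 13 ≡ 13; y = λ·(0 - 13) - 8 ≡ 16. → (13, 16)
10P: (13, 16) + (13, 7): same x and y₁ ≡ -y₂, so the sum is O.
10P = O, so the order is 10.

10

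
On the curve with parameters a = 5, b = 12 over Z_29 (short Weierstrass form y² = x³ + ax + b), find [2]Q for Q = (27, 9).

(27, 20)

tangent at (27, 9): λ = (3·27² + 5)/(2·9) ≡ 17/18. 18⁻¹ ≡ 21 (mod 29), so λ ≡ 17·21 ≡ 9.
  x = λ² - 27 - 27 = 81 - 54 ≡ 27; y = λ·(27 - 27) - 9 ≡ 20. → (27, 20)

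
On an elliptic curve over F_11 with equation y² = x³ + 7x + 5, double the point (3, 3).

(9, 7)

tangent at (3, 3): λ = (3·3² + 7)/(2·3) ≡ 1/6. 6⁻¹ ≡ 2 (mod 11), so λ ≡ 1·2 ≡ 2.
  x = λ² - 3 - 3 = 4 - 6 ≡ 9; y = λ·(3 - 9) - 3 ≡ 7. → (9, 7)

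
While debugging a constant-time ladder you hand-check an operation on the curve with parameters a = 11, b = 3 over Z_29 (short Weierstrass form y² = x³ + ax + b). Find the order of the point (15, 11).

2P: tangent at (15, 11): λ = (3·15² + 11)/(2·11) ≡ 19/22. 22⁻¹ ≡ 4 (mod 29) since 22·4 = 88 ≡ 1, so λ ≡ 19·4 ≡ 18.
  x = λ² - 15 - 15 = 324 - 30 ≡ 4; y = λ·(15 - 4) - 11 ≡ 13. → (4, 13)
3P: (4, 13) + (15, 11). λ = (11 - 13)/(15 - 4) ≡ 27/11 mod 29. 11⁻¹ ≡ 8 (mod 29) since 11·8 = 88 ≡ 1, so λ ≡ 13.
  x = λ² - 4 - 15 = 169 - 19 ≡ 5; y = λ·(4 - 5) - 13 ≡ 3. → (5, 3)
4P: (5, 3) + (15, 11). λ = (11 - 3)/(15 - 5) ≡ 8/10 mod 29. 10⁻¹ ≡ 3 (mod 29), so λ ≡ 24.
  x = λ² - 5 - 15 = 576 - 20 ≡ 5; y = λ·(5 - 5) - 3 ≡ 26. → (5, 26)
5P: (5, 26) + (15, 11). λ = (11 - 26)/(15 - 5) ≡ 14/10 mod 29. 10⁻¹ ≡ 3 (mod 29) since 10·3 = 30 ≡ 1, so λ ≡ 13.
  x = λ² - 5 - 15 = 169 - 20 ≡ 4; y = λ·(5 - 4) - 26 ≡ 16. → (4, 16)
6P: (4, 16) + (15, 11). λ = (11 - 16)/(15 - 4) ≡ 24/11 mod 29. 11⁻¹ ≡ 8 (mod 29), so λ ≡ 18.
  x = λ² - 4 - 15 = 324 - 19 ≡ 15; y = λ·(4 - 15) - 16 ≡ 18. → (15, 18)
7P: (15, 18) + (15, 11): same x and y₁ ≡ -y₂, so the sum is O.
7P = O, so the order is 7.

7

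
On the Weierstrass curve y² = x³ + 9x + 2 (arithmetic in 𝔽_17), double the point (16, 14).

tangent at (16, 14): λ = (3·16² + 9)/(2·14) ≡ 12/11. 11⁻¹ ≡ 14 (mod 17), so λ ≡ 12·14 ≡ 15.
  x = λ² - 16 - 16 = 225 - 32 ≡ 6; y = λ·(16 - 6) - 14 ≡ 0. → (6, 0)

(6, 0)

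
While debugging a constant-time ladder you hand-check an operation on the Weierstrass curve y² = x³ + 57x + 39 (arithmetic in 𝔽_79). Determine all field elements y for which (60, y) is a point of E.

32, 47

x³ + 57x + 39 = 219459 ≡ 76 (mod 79).
Square roots of 76 mod 79: 32 and 47 (since 32² = 1024 ≡ 76).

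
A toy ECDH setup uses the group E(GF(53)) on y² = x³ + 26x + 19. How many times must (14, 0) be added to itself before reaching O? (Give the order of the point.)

2

2P: (14, 0) + (14, 0): same x and y₁ ≡ -y₂, so the sum is O.
2P = O, so the order is 2.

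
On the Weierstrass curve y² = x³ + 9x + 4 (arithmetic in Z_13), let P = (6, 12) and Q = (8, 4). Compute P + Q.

(6, 12) + (8, 4). λ = (4 - 12)/(8 - 6) ≡ 5/2 mod 13. 2⁻¹ ≡ 7 (mod 13), so λ ≡ 9.
  x = λ² - 6 - 8 = 81 - 14 ≡ 2; y = λ·(6 - 2) - 12 ≡ 11. → (2, 11)

(2, 11)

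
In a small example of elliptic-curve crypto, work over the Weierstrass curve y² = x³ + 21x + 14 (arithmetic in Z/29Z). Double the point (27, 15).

tangent at (27, 15): λ = (3·27² + 21)/(2·15) ≡ 4/1. 1⁻¹ ≡ 1 (mod 29), so λ ≡ 4·1 ≡ 4.
  x = λ² - 27 - 27 = 16 - 54 ≡ 20; y = λ·(27 - 20) - 15 ≡ 13. → (20, 13)

(20, 13)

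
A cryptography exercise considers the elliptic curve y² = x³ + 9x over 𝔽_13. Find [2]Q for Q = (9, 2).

(12, 4)

tangent at (9, 2): λ = (3·9² + 9)/(2·2) ≡ 5/4. 4⁻¹ ≡ 10 (mod 13), so λ ≡ 5·10 ≡ 11.
  x = λ² - 9 - 9 = 121 - 18 ≡ 12; y = λ·(9 - 12) - 2 ≡ 4. → (12, 4)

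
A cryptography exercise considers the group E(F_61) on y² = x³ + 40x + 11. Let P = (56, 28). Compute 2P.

(51, 40)

tangent at (56, 28): λ = (3·56² + 40)/(2·28) ≡ 54/56. 56⁻¹ ≡ 12 (mod 61) since 56·12 = 672 ≡ 1, so λ ≡ 54·12 ≡ 38.
  x = λ² - 56 - 56 = 1444 - 112 ≡ 51; y = λ·(56 - 51) - 28 ≡ 40. → (51, 40)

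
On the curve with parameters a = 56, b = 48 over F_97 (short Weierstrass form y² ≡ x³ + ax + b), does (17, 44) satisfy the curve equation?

y² = 44² ≡ 93; x³ + 56x + 48 = 5913 ≡ 93 (mod 97). 93 = 93.

yes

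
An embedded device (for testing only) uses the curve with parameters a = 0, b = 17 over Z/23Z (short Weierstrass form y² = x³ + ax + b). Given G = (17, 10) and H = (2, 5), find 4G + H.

(6, 7)

First 4G:
Double-and-add on 4 = (100)₂. Start with G = (17, 10) for the leading 1-bit.
double: tangent at (17, 10): λ = (3·17² + 0)/(2·10) ≡ 16/20. 20⁻¹ ≡ 15 (mod 23), so λ ≡ 16·15 ≡ 10.
  x = λ² - 17 - 17 = 100 - 34 ≡ 20; y = λ·(17 - 20) - 10 ≡ 6. → (20, 6)
double: tangent at (20, 6): λ = (3·20² + 0)/(2·6) ≡ 4/12. 12⁻¹ ≡ 2 (mod 23) since 12·2 = 24 ≡ 1, so λ ≡ 4·2 ≡ 8.
  x = λ² - 20 - 20 = 64 - 40 ≡ 1; y = λ·(20 - 1) - 6 ≡ 8. → (1, 8)
4G = (1, 8).
Finally 4G + H:
(1, 8) + (2, 5). λ = (5 - 8)/(2 - 1) ≡ 20/1 mod 23. 1⁻¹ ≡ 1 (mod 23), so λ ≡ 20.
  x = λ² - 1 - 2 = 400 - 3 ≡ 6; y = λ·(1 - 6) - 8 ≡ 7. → (6, 7)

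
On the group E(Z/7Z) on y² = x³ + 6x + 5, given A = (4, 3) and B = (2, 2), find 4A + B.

(4, 3)

First 4A:
Repeated addition: build up to 4A.
2A: tangent at (4, 3): λ = (3·4² + 6)/(2·3) ≡ 5/6. 6⁻¹ ≡ 6 (mod 7), so λ ≡ 5·6 ≡ 2.
  x = λ² - 4 - 4 = 4 - 8 ≡ 3; y = λ·(4 - 3) - 3 ≡ 6. → (3, 6)
3A: (3, 6) + (4, 3). λ = (3 - 6)/(4 - 3) ≡ 4/1 mod 7. 1⁻¹ ≡ 1 (mod 7) since 1·1 = 1 ≡ 1, so λ ≡ 4.
  x = λ² - 3 - 4 = 16 - 7 ≡ 2; y = λ·(3 - 2) - 6 ≡ 5. → (2, 5)
4A: (2, 5) + (4, 3). λ = (3 - 5)/(4 - 2) ≡ 5/2 mod 7. 2⁻¹ ≡ 4 (mod 7), so λ ≡ 6.
  x = λ² - 2 - 4 = 36 - 6 ≡ 2; y = λ·(2 - 2) - 5 ≡ 2. → (2, 2)
4A = (2, 2).
Finally 4A + B:
tangent at (2, 2): λ = (3·2² + 6)/(2·2) ≡ 4/4. 4⁻¹ ≡ 2 (mod 7), so λ ≡ 4·2 ≡ 1.
  x = λ² - 2 - 2 = 1 - 4 ≡ 4; y = λ·(2 - 4) - 2 ≡ 3. → (4, 3)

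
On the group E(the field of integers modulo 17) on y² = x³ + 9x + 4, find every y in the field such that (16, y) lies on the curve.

none

x³ + 9x + 4 = 4244 ≡ 11 (mod 17).
11 is a non-residue mod 17; no y exists.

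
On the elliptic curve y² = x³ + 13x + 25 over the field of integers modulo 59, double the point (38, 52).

(0, 5)

tangent at (38, 52): λ = (3·38² + 13)/(2·52) ≡ 38/45. 45⁻¹ ≡ 21 (mod 59), so λ ≡ 38·21 ≡ 31.
  x = λ² - 38 - 38 = 961 - 76 ≡ 0; y = λ·(38 - 0) - 52 ≡ 5. → (0, 5)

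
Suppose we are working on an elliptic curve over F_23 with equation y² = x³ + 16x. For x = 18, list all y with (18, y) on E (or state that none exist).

5, 18

x³ + 16x + 0 = 6120 ≡ 2 (mod 23).
Square roots of 2 mod 23: 5 and 18 (since 5² = 25 ≡ 2).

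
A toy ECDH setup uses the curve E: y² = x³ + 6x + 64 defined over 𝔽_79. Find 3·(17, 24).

Write P = (17, 24).
Repeated addition: build up to 3P.
2P: tangent at (17, 24): λ = (3·17² + 6)/(2·24) ≡ 4/48. 48⁻¹ ≡ 28 (mod 79), so λ ≡ 4·28 ≡ 33.
  x = λ² - 17 - 17 = 1089 - 34 ≡ 28; y = λ·(17 - 28) - 24 ≡ 8. → (28, 8)
3P: (28, 8) + (17, 24). λ = (24 - 8)/(17 - 28) ≡ 16/68 mod 79. 68⁻¹ ≡ 43 (mod 79), so λ ≡ 56.
  x = λ² - 28 - 17 = 3136 - 45 ≡ 10; y = λ·(28 - 10) - 8 ≡ 52. → (10, 52)

(10, 52)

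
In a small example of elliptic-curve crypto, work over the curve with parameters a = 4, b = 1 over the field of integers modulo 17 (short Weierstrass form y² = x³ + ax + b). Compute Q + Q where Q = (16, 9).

tangent at (16, 9): λ = (3·16² + 4)/(2·9) ≡ 7/1. 1⁻¹ ≡ 1 (mod 17) since 1·1 = 1 ≡ 1, so λ ≡ 7·1 ≡ 7.
  x = λ² - 16 - 16 = 49 - 32 ≡ 0; y = λ·(16 - 0) - 9 ≡ 1. → (0, 1)

(0, 1)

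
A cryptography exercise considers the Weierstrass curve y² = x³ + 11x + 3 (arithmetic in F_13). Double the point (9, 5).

(12, 2)

tangent at (9, 5): λ = (3·9² + 11)/(2·5) ≡ 7/10. 10⁻¹ ≡ 4 (mod 13) since 10·4 = 40 ≡ 1, so λ ≡ 7·4 ≡ 2.
  x = λ² - 9 - 9 = 4 - 18 ≡ 12; y = λ·(9 - 12) - 5 ≡ 2. → (12, 2)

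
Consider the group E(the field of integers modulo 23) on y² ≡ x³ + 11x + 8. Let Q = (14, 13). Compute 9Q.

(16, 18)

Double-and-add on 9 = (1001)₂. Start with Q = (14, 13) for the leading 1-bit.
double: tangent at (14, 13): λ = (3·14² + 11)/(2·13) ≡ 1/3. 3⁻¹ ≡ 8 (mod 23), so λ ≡ 1·8 ≡ 8.
  x = λ² - 14 - 14 = 64 - 28 ≡ 13; y = λ·(14 - 13) - 13 ≡ 18. → (13, 18)
double: tangent at (13, 18): λ = (3·13² + 11)/(2·18) ≡ 12/13. 13⁻¹ ≡ 16 (mod 23), so λ ≡ 12·16 ≡ 8.
  x = λ² - 13 - 13 = 64 - 26 ≡ 15; y = λ·(13 - 15) - 18 ≡ 12. → (15, 12)
double: tangent at (15, 12): λ = (3·15² + 11)/(2·12) ≡ 19/1. 1⁻¹ ≡ 1 (mod 23), so λ ≡ 19·1 ≡ 19.
  x = λ² - 15 - 15 = 361 - 30 ≡ 9; y = λ·(15 - 9) - 12 ≡ 10. → (9, 10)
add Q: (9, 10) + (14, 13). λ = (13 - 10)/(14 - 9) ≡ 3/5 mod 23. 5⁻¹ ≡ 14 (mod 23), so λ ≡ 19.
  x = λ² - 9 - 14 = 361 - 23 ≡ 16; y = λ·(9 - 16) - 10 ≡ 18. → (16, 18)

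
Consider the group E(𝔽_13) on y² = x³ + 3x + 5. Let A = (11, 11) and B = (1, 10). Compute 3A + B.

First 3A:
Repeated addition: build up to 3A.
2A: tangent at (11, 11): λ = (3·11² + 3)/(2·11) ≡ 2/9. 9⁻¹ ≡ 3 (mod 13), so λ ≡ 2·3 ≡ 6.
  x = λ² - 11 - 11 = 36 - 22 ≡ 1; y = λ·(11 - 1) - 11 ≡ 10. → (1, 10)
3A: (1, 10) + (11, 11). λ = (11 - 10)/(11 - 1) ≡ 1/10 mod 13. 10⁻¹ ≡ 4 (mod 13) since 10·4 = 40 ≡ 1, so λ ≡ 4.
  x = λ² - 1 - 11 = 16 - 12 ≡ 4; y = λ·(1 - 4) - 10 ≡ 4. → (4, 4)
3A = (4, 4).
Finally 3A + B:
(4, 4) + (1, 10). λ = (10 - 4)/(1 - 4) ≡ 6/10 mod 13. 10⁻¹ ≡ 4 (mod 13), so λ ≡ 11.
  x = λ² - 4 - 1 = 121 - 5 ≡ 12; y = λ·(4 - 12) - 4 ≡ 12. → (12, 12)

(12, 12)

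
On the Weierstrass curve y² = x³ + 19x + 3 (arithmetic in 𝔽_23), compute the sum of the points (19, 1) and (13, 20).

(19, 1) + (13, 20). λ = (20 - 1)/(13 - 19) ≡ 19/17 mod 23. 17⁻¹ ≡ 19 (mod 23), so λ ≡ 16.
  x = λ² - 19 - 13 = 256 - 32 ≡ 17; y = λ·(19 - 17) - 1 ≡ 8. → (17, 8)

(17, 8)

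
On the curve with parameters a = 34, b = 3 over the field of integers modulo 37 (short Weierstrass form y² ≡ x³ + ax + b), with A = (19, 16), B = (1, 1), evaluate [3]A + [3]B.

First 3A:
Repeated addition: build up to 3A.
2A: tangent at (19, 16): λ = (3·19² + 34)/(2·16) ≡ 7/32. 32⁻¹ ≡ 22 (mod 37), so λ ≡ 7·22 ≡ 6.
  x = λ² - 19 - 19 = 36 - 38 ≡ 35; y = λ·(19 - 35) - 16 ≡ 36. → (35, 36)
3A: (35, 36) + (19, 16). λ = (16 - 36)/(19 - 35) ≡ 17/21 mod 37. 21⁻¹ ≡ 30 (mod 37), so λ ≡ 29.
  x = λ² - 35 - 19 = 841 - 54 ≡ 10; y = λ·(35 - 10) - 36 ≡ 23. → (10, 23)
3A = (10, 23).
Next 3B:
Repeated addition: build up to 3B.
2B: tangent at (1, 1): λ = (3·1² + 34)/(2·1) ≡ 0/2. 2⁻¹ ≡ 19 (mod 37) since 2·19 = 38 ≡ 1, so λ ≡ 0·19 ≡ 0.
  x = λ² - 1 - 1 = 0 - 2 ≡ 35; y = λ·(1 - 35) - 1 ≡ 36. → (35, 36)
3B: (35, 36) + (1, 1). λ = (1 - 36)/(1 - 35) ≡ 2/3 mod 37. 3⁻¹ ≡ 25 (mod 37) since 3·25 = 75 ≡ 1, so λ ≡ 13.
  x = λ² - 35 - 1 = 169 - 36 ≡ 22; y = λ·(35 - 22) - 36 ≡ 22. → (22, 22)
3B = (22, 22).
Finally 3A + 3B:
(10, 23) + (22, 22). λ = (22 - 23)/(22 - 10) ≡ 36/12 mod 37. 12⁻¹ ≡ 34 (mod 37), so λ ≡ 3.
  x = λ² - 10 - 22 = 9 - 32 ≡ 14; y = λ·(10 - 14) - 23 ≡ 2. → (14, 2)

(14, 2)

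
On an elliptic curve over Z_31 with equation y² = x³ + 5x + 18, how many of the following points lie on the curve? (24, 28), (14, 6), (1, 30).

(24, 28): 28² ≡ 9, rhs ≡ 12 → off.
(14, 6): 6² ≡ 5, rhs ≡ 11 → off.
(1, 30): 30² ≡ 1, rhs ≡ 24 → off.

0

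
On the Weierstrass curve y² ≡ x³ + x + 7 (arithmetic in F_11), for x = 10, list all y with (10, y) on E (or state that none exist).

x³ + 1x + 7 = 1017 ≡ 5 (mod 11).
Square roots of 5 mod 11: 4 and 7 (since 4² = 16 ≡ 5).

4, 7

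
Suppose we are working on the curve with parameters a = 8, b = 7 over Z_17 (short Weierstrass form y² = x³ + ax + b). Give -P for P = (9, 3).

-(9, 3) = (9, -3 mod 17) = (9, 14).

(9, 14)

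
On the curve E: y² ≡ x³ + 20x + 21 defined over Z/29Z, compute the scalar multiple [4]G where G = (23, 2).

Double-and-add on 4 = (100)₂. Start with G = (23, 2) for the leading 1-bit.
double: tangent at (23, 2): λ = (3·23² + 20)/(2·2) ≡ 12/4. 4⁻¹ ≡ 22 (mod 29) since 4·22 = 88 ≡ 1, so λ ≡ 12·22 ≡ 3.
  x = λ² - 23 - 23 = 9 - 46 ≡ 21; y = λ·(23 - 21) - 2 ≡ 4. → (21, 4)
double: tangent at (21, 4): λ = (3·21² + 20)/(2·4) ≡ 9/8. 8⁻¹ ≡ 11 (mod 29) since 8·11 = 88 ≡ 1, so λ ≡ 9·11 ≡ 12.
  x = λ² - 21 - 21 = 144 - 42 ≡ 15; y = λ·(21 - 15) - 4 ≡ 10. → (15, 10)

(15, 10)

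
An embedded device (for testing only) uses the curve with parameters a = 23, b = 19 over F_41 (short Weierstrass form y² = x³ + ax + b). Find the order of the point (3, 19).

2P: tangent at (3, 19): λ = (3·3² + 23)/(2·19) ≡ 9/38. 38⁻¹ ≡ 27 (mod 41), so λ ≡ 9·27 ≡ 38.
  x = λ² - 3 - 3 = 1444 - 6 ≡ 3; y = λ·(3 - 3) - 19 ≡ 22. → (3, 22)
3P: (3, 22) + (3, 19): same x and y₁ ≡ -y₂, so the sum is O.
3P = O, so the order is 3.

3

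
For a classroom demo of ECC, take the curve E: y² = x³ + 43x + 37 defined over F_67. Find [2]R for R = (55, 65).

tangent at (55, 65): λ = (3·55² + 43)/(2·65) ≡ 6/63. 63⁻¹ ≡ 50 (mod 67) since 63·50 = 3150 ≡ 1, so λ ≡ 6·50 ≡ 32.
  x = λ² - 55 - 55 = 1024 - 110 ≡ 43; y = λ·(55 - 43) - 65 ≡ 51. → (43, 51)

(43, 51)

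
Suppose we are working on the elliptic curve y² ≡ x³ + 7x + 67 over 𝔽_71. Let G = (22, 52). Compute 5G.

Repeated addition: build up to 5G.
2G: tangent at (22, 52): λ = (3·22² + 7)/(2·52) ≡ 39/33. 33⁻¹ ≡ 28 (mod 71) since 33·28 = 924 ≡ 1, so λ ≡ 39·28 ≡ 27.
  x = λ² - 22 - 22 = 729 - 44 ≡ 46; y = λ·(22 - 46) - 52 ≡ 10. → (46, 10)
3G: (46, 10) + (22, 52). λ = (52 - 10)/(22 - 46) ≡ 42/47 mod 71. 47⁻¹ ≡ 68 (mod 71), so λ ≡ 16.
  x = λ² - 46 - 22 = 256 - 68 ≡ 46; y = λ·(46 - 46) - 10 ≡ 61. → (46, 61)
4G: (46, 61) + (22, 52). λ = (52 - 61)/(22 - 46) ≡ 62/47 mod 71. 47⁻¹ ≡ 68 (mod 71) since 47·68 = 3196 ≡ 1, so λ ≡ 27.
  x = λ² - 46 - 22 = 729 - 68 ≡ 22; y = λ·(46 - 22) - 61 ≡ 19. → (22, 19)
5G: (22, 19) + (22, 52): same x and y₁ ≡ -y₂, so the sum is 𝒪.

O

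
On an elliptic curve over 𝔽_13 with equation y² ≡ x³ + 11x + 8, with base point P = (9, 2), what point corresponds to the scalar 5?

Double-and-add on 5 = (101)₂. Start with P = (9, 2) for the leading 1-bit.
double: tangent at (9, 2): λ = (3·9² + 11)/(2·2) ≡ 7/4. 4⁻¹ ≡ 10 (mod 13) since 4·10 = 40 ≡ 1, so λ ≡ 7·10 ≡ 5.
  x = λ² - 9 - 9 = 25 - 18 ≡ 7; y = λ·(9 - 7) - 2 ≡ 8. → (7, 8)
double: tangent at (7, 8): λ = (3·7² + 11)/(2·8) ≡ 2/3. 3⁻¹ ≡ 9 (mod 13) since 3·9 = 27 ≡ 1, so λ ≡ 2·9 ≡ 5.
  x = λ² - 7 - 7 = 25 - 14 ≡ 11; y = λ·(7 - 11) - 8 ≡ 11. → (11, 11)
add P: (11, 11) + (9, 2). λ = (2 - 11)/(9 - 11) ≡ 4/11 mod 13. 11⁻¹ ≡ 6 (mod 13) since 11·6 = 66 ≡ 1, so λ ≡ 11.
  x = λ² - 11 - 9 = 121 - 20 ≡ 10; y = λ·(11 - 10) - 11 ≡ 0. → (10, 0)

(10, 0)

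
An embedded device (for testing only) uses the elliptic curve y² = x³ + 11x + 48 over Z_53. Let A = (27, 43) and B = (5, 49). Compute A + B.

(11, 49)

(27, 43) + (5, 49). λ = (49 - 43)/(5 - 27) ≡ 6/31 mod 53. 31⁻¹ ≡ 12 (mod 53), so λ ≡ 19.
  x = λ² - 27 - 5 = 361 - 32 ≡ 11; y = λ·(27 - 11) - 43 ≡ 49. → (11, 49)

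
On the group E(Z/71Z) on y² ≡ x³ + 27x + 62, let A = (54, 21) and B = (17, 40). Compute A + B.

(54, 21) + (17, 40). λ = (40 - 21)/(17 - 54) ≡ 19/34 mod 71. 34⁻¹ ≡ 23 (mod 71), so λ ≡ 11.
  x = λ² - 54 - 17 = 121 - 71 ≡ 50; y = λ·(54 - 50) - 21 ≡ 23. → (50, 23)

(50, 23)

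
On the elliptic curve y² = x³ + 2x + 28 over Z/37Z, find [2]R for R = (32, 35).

(36, 5)

tangent at (32, 35): λ = (3·32² + 2)/(2·35) ≡ 3/33. 33⁻¹ ≡ 9 (mod 37) since 33·9 = 297 ≡ 1, so λ ≡ 3·9 ≡ 27.
  x = λ² - 32 - 32 = 729 - 64 ≡ 36; y = λ·(32 - 36) - 35 ≡ 5. → (36, 5)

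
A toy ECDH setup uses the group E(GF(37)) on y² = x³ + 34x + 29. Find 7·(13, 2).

Write P = (13, 2).
Repeated addition: build up to 7P.
2P: tangent at (13, 2): λ = (3·13² + 34)/(2·2) ≡ 23/4. 4⁻¹ ≡ 28 (mod 37), so λ ≡ 23·28 ≡ 15.
  x = λ² - 13 - 13 = 225 - 26 ≡ 14; y = λ·(13 - 14) - 2 ≡ 20. → (14, 20)
3P: (14, 20) + (13, 2). λ = (2 - 20)/(13 - 14) ≡ 19/36 mod 37. 36⁻¹ ≡ 36 (mod 37) since 36·36 = 1296 ≡ 1, so λ ≡ 18.
  x = λ² - 14 - 13 = 324 - 27 ≡ 1; y = λ·(14 - 1) - 20 ≡ 29. → (1, 29)
4P: (1, 29) + (13, 2). λ = (2 - 29)/(13 - 1) ≡ 10/12 mod 37. 12⁻¹ ≡ 34 (mod 37), so λ ≡ 7.
  x = λ² - 1 - 13 = 49 - 14 ≡ 35; y = λ·(1 - 35) - 29 ≡ 29. → (35, 29)
5P: (35, 29) + (13, 2). λ = (2 - 29)/(13 - 35) ≡ 10/15 mod 37. 15⁻¹ ≡ 5 (mod 37) since 15·5 = 75 ≡ 1, so λ ≡ 13.
  x = λ² - 35 - 13 = 169 - 48 ≡ 10; y = λ·(35 - 10) - 29 ≡ 0. → (10, 0)
6P: (10, 0) + (13, 2). λ = (2 - 0)/(13 - 10) ≡ 2/3 mod 37. 3⁻¹ ≡ 25 (mod 37) since 3·25 = 75 ≡ 1, so λ ≡ 13.
  x = λ² - 10 - 13 = 169 - 23 ≡ 35; y = λ·(10 - 35) - 0 ≡ 8. → (35, 8)
7P: (35, 8) + (13, 2). λ = (2 - 8)/(13 - 35) ≡ 31/15 mod 37. 15⁻¹ ≡ 5 (mod 37) since 15·5 = 75 ≡ 1, so λ ≡ 7.
  x = λ² - 35 - 13 = 49 - 48 ≡ 1; y = λ·(35 - 1) - 8 ≡ 8. → (1, 8)

(1, 8)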